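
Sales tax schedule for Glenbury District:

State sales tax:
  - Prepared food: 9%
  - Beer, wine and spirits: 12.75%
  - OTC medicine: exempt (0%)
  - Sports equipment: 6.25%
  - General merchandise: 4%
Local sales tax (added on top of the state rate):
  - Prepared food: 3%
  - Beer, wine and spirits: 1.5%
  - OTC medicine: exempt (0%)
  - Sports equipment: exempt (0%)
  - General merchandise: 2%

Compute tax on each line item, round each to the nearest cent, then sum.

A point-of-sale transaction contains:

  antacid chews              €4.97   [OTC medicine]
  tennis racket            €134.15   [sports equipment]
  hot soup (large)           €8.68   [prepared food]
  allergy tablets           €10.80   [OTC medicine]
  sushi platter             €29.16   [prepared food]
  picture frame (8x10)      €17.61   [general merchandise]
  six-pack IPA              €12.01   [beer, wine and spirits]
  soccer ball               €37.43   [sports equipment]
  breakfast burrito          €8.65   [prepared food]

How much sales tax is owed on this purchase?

Antacid chews €4.97: OTC medicine → 0% + 0% local = 0% → €0.00
Tennis racket €134.15: sports equipment → 6.25% + 0% local = 6.25% → €8.38
Hot soup (large) €8.68: prepared food → 9% + 3% local = 12% → €1.04
Allergy tablets €10.80: OTC medicine → 0% + 0% local = 0% → €0.00
Sushi platter €29.16: prepared food → 9% + 3% local = 12% → €3.50
Picture frame (8x10) €17.61: general merchandise → 4% + 2% local = 6% → €1.06
Six-pack IPA €12.01: beer, wine and spirits → 12.75% + 1.5% local = 14.25% → €1.71
Soccer ball €37.43: sports equipment → 6.25% + 0% local = 6.25% → €2.34
Breakfast burrito €8.65: prepared food → 9% + 3% local = 12% → €1.04
Total tax = €8.38 + €1.04 + €3.50 + €1.06 + €1.71 + €2.34 + €1.04 = €19.07

€19.07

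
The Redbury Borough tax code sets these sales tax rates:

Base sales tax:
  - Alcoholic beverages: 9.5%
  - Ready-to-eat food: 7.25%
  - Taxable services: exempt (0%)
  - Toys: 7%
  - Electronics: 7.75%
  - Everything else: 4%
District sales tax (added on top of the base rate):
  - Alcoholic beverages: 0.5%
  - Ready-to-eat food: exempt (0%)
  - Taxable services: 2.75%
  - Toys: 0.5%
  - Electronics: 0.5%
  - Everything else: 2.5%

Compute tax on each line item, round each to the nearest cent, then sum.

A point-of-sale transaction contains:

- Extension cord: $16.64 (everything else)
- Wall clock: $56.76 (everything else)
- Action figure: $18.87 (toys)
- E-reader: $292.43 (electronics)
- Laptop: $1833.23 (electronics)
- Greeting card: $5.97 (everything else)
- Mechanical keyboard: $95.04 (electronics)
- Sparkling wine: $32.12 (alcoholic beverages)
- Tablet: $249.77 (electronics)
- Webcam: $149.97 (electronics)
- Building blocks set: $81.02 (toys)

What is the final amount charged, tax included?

Extension cord $16.64: everything else → 4% + 2.5% district = 6.5% → $1.08
Wall clock $56.76: everything else → 4% + 2.5% district = 6.5% → $3.69
Action figure $18.87: toys → 7% + 0.5% district = 7.5% → $1.42
E-reader $292.43: electronics → 7.75% + 0.5% district = 8.25% → $24.13
Laptop $1833.23: electronics → 7.75% + 0.5% district = 8.25% → $151.24
Greeting card $5.97: everything else → 4% + 2.5% district = 6.5% → $0.39
Mechanical keyboard $95.04: electronics → 7.75% + 0.5% district = 8.25% → $7.84
Sparkling wine $32.12: alcoholic beverages → 9.5% + 0.5% district = 10% → $3.21
Tablet $249.77: electronics → 7.75% + 0.5% district = 8.25% → $20.61
Webcam $149.97: electronics → 7.75% + 0.5% district = 8.25% → $12.37
Building blocks set $81.02: toys → 7% + 0.5% district = 7.5% → $6.08
Subtotal = $2831.82; tax = $232.06; total due = $3063.88

$3063.88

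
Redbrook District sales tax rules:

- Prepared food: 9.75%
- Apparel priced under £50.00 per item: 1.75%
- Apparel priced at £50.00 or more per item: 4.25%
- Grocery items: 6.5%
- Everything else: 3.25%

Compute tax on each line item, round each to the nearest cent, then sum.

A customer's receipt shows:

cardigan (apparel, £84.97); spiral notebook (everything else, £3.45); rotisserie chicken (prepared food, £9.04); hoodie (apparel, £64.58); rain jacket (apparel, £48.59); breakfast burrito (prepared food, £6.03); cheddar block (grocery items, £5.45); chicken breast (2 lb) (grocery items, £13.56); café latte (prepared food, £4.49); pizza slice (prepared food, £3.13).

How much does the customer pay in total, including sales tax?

Cardigan £84.97: apparel, £50.00 or more → 4.25% → £3.61
Spiral notebook £3.45: everything else → 3.25% → £0.11
Rotisserie chicken £9.04: prepared food → 9.75% → £0.88
Hoodie £64.58: apparel, £50.00 or more → 4.25% → £2.74
Rain jacket £48.59: apparel, under £50.00 → 1.75% → £0.85
Breakfast burrito £6.03: prepared food → 9.75% → £0.59
Cheddar block £5.45: grocery items → 6.5% → £0.35
Chicken breast (2 lb) £13.56: grocery items → 6.5% → £0.88
Café latte £4.49: prepared food → 9.75% → £0.44
Pizza slice £3.13: prepared food → 9.75% → £0.31
Subtotal = £243.29; tax = £10.76; total due = £254.05

£254.05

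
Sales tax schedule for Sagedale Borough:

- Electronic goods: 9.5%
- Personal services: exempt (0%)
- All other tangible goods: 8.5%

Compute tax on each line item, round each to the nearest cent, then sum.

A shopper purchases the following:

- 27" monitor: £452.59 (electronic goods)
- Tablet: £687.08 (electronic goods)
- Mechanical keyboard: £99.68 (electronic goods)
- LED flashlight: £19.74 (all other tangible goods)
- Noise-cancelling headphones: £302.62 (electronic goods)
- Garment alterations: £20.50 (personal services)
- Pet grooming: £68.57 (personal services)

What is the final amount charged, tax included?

27" monitor £452.59: electronic goods → 9.5% → £43.00
Tablet £687.08: electronic goods → 9.5% → £65.27
Mechanical keyboard £99.68: electronic goods → 9.5% → £9.47
LED flashlight £19.74: all other tangible goods → 8.5% → £1.68
Noise-cancelling headphones £302.62: electronic goods → 9.5% → £28.75
Garment alterations £20.50: personal services → 0% → £0.00
Pet grooming £68.57: personal services → 0% → £0.00
Subtotal = £1650.78; tax = £148.17; total due = £1798.95

£1798.95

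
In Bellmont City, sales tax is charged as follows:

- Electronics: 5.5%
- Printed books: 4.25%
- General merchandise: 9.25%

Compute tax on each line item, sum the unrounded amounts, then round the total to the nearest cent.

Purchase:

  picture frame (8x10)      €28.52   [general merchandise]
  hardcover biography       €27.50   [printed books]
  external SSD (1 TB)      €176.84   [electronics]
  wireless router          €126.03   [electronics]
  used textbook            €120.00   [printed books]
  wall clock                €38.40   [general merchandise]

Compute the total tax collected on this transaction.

€29.12

Picture frame (8x10) €28.52: general merchandise → 9.25% → €2.6381
Hardcover biography €27.50: printed books → 4.25% → €1.16875
External SSD (1 TB) €176.84: electronics → 5.5% → €9.7262
Wireless router €126.03: electronics → 5.5% → €6.93165
Used textbook €120.00: printed books → 4.25% → €5.10
Wall clock €38.40: general merchandise → 9.25% → €3.552
Unrounded tax sum = €29.1167 → €29.12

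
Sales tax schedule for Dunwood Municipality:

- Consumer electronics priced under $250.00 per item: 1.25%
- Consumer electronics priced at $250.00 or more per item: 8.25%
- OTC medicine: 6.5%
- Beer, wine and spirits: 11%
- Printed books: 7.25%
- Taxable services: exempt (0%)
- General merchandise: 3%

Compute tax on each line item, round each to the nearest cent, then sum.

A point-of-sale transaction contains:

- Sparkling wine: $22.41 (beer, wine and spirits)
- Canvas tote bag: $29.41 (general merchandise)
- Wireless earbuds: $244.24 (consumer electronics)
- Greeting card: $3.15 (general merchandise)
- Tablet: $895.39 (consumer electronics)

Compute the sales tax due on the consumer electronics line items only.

Wireless earbuds $244.24: consumer electronics, under $250.00 → 1.25% → $3.05
Tablet $895.39: consumer electronics, $250.00 or more → 8.25% → $73.87
Tax on consumer electronics = $3.05 + $73.87 = $76.92

$76.92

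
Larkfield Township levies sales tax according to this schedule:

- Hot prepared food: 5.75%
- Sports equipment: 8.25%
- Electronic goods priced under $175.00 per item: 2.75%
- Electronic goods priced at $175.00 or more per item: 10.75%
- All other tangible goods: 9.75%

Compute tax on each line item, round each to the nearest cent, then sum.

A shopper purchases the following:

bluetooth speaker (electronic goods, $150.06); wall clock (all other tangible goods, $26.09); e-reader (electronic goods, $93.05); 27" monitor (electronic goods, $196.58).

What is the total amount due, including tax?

Bluetooth speaker $150.06: electronic goods, under $175.00 → 2.75% → $4.13
Wall clock $26.09: all other tangible goods → 9.75% → $2.54
E-reader $93.05: electronic goods, under $175.00 → 2.75% → $2.56
27" monitor $196.58: electronic goods, $175.00 or more → 10.75% → $21.13
Subtotal = $465.78; tax = $30.36; total due = $496.14

$496.14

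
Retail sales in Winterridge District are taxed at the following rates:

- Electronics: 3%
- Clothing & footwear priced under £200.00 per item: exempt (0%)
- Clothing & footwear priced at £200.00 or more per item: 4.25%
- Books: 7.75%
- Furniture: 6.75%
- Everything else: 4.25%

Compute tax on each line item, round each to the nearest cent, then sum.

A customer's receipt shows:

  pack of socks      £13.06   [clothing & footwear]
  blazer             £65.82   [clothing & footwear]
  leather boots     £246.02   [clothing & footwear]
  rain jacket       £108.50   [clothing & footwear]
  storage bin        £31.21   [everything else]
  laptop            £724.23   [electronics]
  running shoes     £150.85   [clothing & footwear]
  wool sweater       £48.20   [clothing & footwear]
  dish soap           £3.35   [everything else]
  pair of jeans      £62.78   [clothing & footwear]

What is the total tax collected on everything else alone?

£1.47

Storage bin £31.21: everything else → 4.25% → £1.33
Dish soap £3.35: everything else → 4.25% → £0.14
Tax on everything else = £1.33 + £0.14 = £1.47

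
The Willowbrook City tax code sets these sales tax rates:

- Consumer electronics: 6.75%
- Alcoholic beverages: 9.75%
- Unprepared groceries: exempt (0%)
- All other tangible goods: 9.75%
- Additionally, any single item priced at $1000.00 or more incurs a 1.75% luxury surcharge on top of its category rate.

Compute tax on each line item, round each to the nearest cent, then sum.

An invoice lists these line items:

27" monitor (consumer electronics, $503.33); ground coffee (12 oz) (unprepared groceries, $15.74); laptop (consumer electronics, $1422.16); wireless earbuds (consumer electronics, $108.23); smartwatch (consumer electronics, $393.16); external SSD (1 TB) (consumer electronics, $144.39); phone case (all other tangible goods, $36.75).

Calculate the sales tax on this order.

27" monitor $503.33: consumer electronics → 6.75% → $33.97
Ground coffee (12 oz) $15.74: unprepared groceries → 0% → $0.00
Laptop $1422.16: consumer electronics → 6.75% + 1.75% surcharge = 8.5% → $120.88
Wireless earbuds $108.23: consumer electronics → 6.75% → $7.31
Smartwatch $393.16: consumer electronics → 6.75% → $26.54
External SSD (1 TB) $144.39: consumer electronics → 6.75% → $9.75
Phone case $36.75: all other tangible goods → 9.75% → $3.58
Total tax = $33.97 + $120.88 + $7.31 + $26.54 + $9.75 + $3.58 = $202.03

$202.03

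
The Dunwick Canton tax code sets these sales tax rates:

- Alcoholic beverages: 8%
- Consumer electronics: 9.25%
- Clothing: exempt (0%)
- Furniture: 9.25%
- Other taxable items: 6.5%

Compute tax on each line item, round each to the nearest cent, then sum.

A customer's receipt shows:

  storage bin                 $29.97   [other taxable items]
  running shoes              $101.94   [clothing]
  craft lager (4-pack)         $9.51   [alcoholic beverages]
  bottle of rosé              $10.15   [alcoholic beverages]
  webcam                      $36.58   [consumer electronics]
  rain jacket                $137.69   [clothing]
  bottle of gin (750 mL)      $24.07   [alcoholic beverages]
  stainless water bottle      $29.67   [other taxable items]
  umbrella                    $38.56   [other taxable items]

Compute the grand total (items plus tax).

$431.41

Storage bin $29.97: other taxable items → 6.5% → $1.95
Running shoes $101.94: clothing → 0% → $0.00
Craft lager (4-pack) $9.51: alcoholic beverages → 8% → $0.76
Bottle of rosé $10.15: alcoholic beverages → 8% → $0.81
Webcam $36.58: consumer electronics → 9.25% → $3.38
Rain jacket $137.69: clothing → 0% → $0.00
Bottle of gin (750 mL) $24.07: alcoholic beverages → 8% → $1.93
Stainless water bottle $29.67: other taxable items → 6.5% → $1.93
Umbrella $38.56: other taxable items → 6.5% → $2.51
Subtotal = $418.14; tax = $13.27; total due = $431.41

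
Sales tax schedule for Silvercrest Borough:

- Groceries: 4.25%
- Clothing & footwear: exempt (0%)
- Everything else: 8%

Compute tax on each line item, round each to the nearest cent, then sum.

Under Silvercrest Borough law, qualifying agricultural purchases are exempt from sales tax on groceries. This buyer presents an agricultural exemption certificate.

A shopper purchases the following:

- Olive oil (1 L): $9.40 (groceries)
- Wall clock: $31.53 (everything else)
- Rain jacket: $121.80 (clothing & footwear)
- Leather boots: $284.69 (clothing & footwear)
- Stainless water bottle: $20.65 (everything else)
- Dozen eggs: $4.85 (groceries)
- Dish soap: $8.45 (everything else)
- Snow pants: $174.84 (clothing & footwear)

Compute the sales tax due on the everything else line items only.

Wall clock $31.53: everything else → 8% → $2.52
Stainless water bottle $20.65: everything else → 8% → $1.65
Dish soap $8.45: everything else → 8% → $0.68
Tax on everything else = $2.52 + $1.65 + $0.68 = $4.85

$4.85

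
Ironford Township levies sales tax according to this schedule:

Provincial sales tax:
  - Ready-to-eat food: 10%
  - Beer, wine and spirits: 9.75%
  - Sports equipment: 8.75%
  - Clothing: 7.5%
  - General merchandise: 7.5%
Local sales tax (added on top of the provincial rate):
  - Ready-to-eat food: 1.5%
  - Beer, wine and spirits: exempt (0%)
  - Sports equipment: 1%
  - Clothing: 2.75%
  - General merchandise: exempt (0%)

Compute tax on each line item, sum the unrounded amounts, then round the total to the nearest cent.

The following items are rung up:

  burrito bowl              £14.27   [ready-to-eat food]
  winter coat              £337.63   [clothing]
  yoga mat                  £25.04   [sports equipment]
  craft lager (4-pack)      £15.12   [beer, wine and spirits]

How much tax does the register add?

Burrito bowl £14.27: ready-to-eat food → 10% + 1.5% local = 11.5% → £1.64105
Winter coat £337.63: clothing → 7.5% + 2.75% local = 10.25% → £34.607075
Yoga mat £25.04: sports equipment → 8.75% + 1% local = 9.75% → £2.4414
Craft lager (4-pack) £15.12: beer, wine and spirits → 9.75% + 0% local = 9.75% → £1.4742
Unrounded tax sum = £40.163725 → £40.16

£40.16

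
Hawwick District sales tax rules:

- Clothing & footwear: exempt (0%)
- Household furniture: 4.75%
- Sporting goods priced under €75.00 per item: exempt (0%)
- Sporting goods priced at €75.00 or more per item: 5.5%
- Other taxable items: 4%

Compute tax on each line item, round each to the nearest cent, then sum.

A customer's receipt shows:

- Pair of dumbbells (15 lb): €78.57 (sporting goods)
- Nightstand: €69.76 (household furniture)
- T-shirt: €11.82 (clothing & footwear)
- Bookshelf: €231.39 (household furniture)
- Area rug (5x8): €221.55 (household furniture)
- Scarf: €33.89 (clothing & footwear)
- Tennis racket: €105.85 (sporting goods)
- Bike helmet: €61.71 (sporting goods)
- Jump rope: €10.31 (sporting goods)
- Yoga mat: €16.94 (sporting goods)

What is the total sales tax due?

€34.96

Pair of dumbbells (15 lb) €78.57: sporting goods, €75.00 or more → 5.5% → €4.32
Nightstand €69.76: household furniture → 4.75% → €3.31
T-shirt €11.82: clothing & footwear → 0% → €0.00
Bookshelf €231.39: household furniture → 4.75% → €10.99
Area rug (5x8) €221.55: household furniture → 4.75% → €10.52
Scarf €33.89: clothing & footwear → 0% → €0.00
Tennis racket €105.85: sporting goods, €75.00 or more → 5.5% → €5.82
Bike helmet €61.71: sporting goods, under €75.00 → 0% → €0.00
Jump rope €10.31: sporting goods, under €75.00 → 0% → €0.00
Yoga mat €16.94: sporting goods, under €75.00 → 0% → €0.00
Total tax = €4.32 + €3.31 + €10.99 + €10.52 + €5.82 = €34.96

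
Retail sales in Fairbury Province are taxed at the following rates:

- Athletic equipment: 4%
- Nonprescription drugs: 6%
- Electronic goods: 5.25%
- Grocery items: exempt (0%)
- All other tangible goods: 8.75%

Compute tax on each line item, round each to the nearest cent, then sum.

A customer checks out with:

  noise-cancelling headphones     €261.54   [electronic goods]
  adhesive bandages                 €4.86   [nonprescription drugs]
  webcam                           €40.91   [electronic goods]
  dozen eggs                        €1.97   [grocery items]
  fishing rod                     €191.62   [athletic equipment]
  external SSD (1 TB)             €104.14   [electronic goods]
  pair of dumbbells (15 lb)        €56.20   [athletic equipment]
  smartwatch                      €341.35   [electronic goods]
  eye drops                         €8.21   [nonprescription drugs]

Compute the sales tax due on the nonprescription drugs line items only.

€0.78

Adhesive bandages €4.86: nonprescription drugs → 6% → €0.29
Eye drops €8.21: nonprescription drugs → 6% → €0.49
Tax on nonprescription drugs = €0.29 + €0.49 = €0.78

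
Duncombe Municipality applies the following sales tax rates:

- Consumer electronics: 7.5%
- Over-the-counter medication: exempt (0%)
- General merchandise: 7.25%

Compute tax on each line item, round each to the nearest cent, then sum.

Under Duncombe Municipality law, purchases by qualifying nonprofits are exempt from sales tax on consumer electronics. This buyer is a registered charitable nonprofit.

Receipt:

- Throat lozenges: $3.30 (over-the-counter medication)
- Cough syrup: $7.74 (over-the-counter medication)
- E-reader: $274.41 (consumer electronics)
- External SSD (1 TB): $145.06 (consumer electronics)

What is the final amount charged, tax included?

$430.51

Throat lozenges $3.30: over-the-counter medication → 0% → $0.00
Cough syrup $7.74: over-the-counter medication → 0% → $0.00
E-reader $274.41: consumer electronics, buyer-exempt → 0% → $0.00
External SSD (1 TB) $145.06: consumer electronics, buyer-exempt → 0% → $0.00
Subtotal = $430.51; tax = $0.00; total due = $430.51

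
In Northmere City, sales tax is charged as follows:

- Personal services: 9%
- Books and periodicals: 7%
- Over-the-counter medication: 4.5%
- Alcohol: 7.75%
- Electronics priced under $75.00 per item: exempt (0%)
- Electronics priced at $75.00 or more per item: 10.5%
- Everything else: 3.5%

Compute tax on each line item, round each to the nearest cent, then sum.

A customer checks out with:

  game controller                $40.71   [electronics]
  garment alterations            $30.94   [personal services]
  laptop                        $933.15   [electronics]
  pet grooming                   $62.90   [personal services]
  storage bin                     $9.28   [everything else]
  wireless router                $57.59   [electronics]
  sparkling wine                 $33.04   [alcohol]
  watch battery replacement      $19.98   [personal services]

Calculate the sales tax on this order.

$111.10

Game controller $40.71: electronics, under $75.00 → 0% → $0.00
Garment alterations $30.94: personal services → 9% → $2.78
Laptop $933.15: electronics, $75.00 or more → 10.5% → $97.98
Pet grooming $62.90: personal services → 9% → $5.66
Storage bin $9.28: everything else → 3.5% → $0.32
Wireless router $57.59: electronics, under $75.00 → 0% → $0.00
Sparkling wine $33.04: alcohol → 7.75% → $2.56
Watch battery replacement $19.98: personal services → 9% → $1.80
Total tax = $2.78 + $97.98 + $5.66 + $0.32 + $2.56 + $1.80 = $111.10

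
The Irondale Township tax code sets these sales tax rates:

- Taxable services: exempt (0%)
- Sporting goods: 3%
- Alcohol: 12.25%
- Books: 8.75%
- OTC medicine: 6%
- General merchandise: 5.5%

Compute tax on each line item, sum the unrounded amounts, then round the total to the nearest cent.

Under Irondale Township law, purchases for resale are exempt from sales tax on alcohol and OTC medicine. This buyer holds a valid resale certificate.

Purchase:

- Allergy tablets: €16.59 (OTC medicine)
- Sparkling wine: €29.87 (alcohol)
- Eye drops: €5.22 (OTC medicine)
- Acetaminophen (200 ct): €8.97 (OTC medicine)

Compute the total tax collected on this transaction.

€0.00

Allergy tablets €16.59: OTC medicine, buyer-exempt → 0% → €0.00
Sparkling wine €29.87: alcohol, buyer-exempt → 0% → €0.00
Eye drops €5.22: OTC medicine, buyer-exempt → 0% → €0.00
Acetaminophen (200 ct) €8.97: OTC medicine, buyer-exempt → 0% → €0.00
Unrounded tax sum = €0.00 → €0.00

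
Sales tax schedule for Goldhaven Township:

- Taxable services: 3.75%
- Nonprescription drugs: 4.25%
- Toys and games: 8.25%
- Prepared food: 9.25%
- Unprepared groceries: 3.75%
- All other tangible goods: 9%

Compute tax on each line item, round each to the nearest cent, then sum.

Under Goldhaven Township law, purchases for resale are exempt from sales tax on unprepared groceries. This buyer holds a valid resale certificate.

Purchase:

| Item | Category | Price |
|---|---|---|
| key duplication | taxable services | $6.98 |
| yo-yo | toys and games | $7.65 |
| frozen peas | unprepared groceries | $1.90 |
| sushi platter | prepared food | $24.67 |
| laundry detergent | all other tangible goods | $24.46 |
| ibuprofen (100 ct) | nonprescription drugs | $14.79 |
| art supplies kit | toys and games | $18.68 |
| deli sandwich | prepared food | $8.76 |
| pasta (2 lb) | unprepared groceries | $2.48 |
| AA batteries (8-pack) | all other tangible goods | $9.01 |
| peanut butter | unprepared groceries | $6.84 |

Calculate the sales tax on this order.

$9.16

Key duplication $6.98: taxable services → 3.75% → $0.26
Yo-yo $7.65: toys and games → 8.25% → $0.63
Frozen peas $1.90: unprepared groceries, buyer-exempt → 0% → $0.00
Sushi platter $24.67: prepared food → 9.25% → $2.28
Laundry detergent $24.46: all other tangible goods → 9% → $2.20
Ibuprofen (100 ct) $14.79: nonprescription drugs → 4.25% → $0.63
Art supplies kit $18.68: toys and games → 8.25% → $1.54
Deli sandwich $8.76: prepared food → 9.25% → $0.81
Pasta (2 lb) $2.48: unprepared groceries, buyer-exempt → 0% → $0.00
AA batteries (8-pack) $9.01: all other tangible goods → 9% → $0.81
Peanut butter $6.84: unprepared groceries, buyer-exempt → 0% → $0.00
Total tax = $0.26 + $0.63 + $2.28 + $2.20 + $0.63 + $1.54 + $0.81 + $0.81 = $9.16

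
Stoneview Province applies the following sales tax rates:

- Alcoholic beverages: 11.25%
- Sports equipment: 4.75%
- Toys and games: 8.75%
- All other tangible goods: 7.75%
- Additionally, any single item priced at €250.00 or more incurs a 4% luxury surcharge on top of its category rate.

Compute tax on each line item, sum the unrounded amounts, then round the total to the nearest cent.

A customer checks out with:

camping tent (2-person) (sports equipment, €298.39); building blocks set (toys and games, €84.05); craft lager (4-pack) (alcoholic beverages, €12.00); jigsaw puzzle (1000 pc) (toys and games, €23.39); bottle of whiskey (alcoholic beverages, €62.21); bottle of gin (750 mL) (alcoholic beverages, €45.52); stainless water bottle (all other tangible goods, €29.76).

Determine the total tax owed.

€51.29

Camping tent (2-person) €298.39: sports equipment → 4.75% + 4% surcharge = 8.75% → €26.109125
Building blocks set €84.05: toys and games → 8.75% → €7.354375
Craft lager (4-pack) €12.00: alcoholic beverages → 11.25% → €1.35
Jigsaw puzzle (1000 pc) €23.39: toys and games → 8.75% → €2.046625
Bottle of whiskey €62.21: alcoholic beverages → 11.25% → €6.998625
Bottle of gin (750 mL) €45.52: alcoholic beverages → 11.25% → €5.121
Stainless water bottle €29.76: all other tangible goods → 7.75% → €2.3064
Unrounded tax sum = €51.28615 → €51.29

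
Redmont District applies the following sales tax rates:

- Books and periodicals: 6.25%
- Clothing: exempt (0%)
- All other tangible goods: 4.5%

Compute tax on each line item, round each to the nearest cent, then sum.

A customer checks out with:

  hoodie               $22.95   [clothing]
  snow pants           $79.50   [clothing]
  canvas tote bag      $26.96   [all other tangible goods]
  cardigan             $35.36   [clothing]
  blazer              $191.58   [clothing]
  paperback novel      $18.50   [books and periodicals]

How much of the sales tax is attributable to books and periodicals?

Paperback novel $18.50: books and periodicals → 6.25% → $1.16
Tax on books and periodicals = $1.16

$1.16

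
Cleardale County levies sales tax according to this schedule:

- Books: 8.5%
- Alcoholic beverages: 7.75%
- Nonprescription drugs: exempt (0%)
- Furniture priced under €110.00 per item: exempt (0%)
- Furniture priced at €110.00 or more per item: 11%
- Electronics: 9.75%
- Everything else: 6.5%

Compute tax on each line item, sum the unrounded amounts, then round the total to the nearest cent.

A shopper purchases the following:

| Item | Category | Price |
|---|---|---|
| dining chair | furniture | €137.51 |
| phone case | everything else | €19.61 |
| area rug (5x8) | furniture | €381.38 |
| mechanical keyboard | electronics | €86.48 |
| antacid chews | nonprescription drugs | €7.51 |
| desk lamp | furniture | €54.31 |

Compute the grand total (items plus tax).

€753.58

Dining chair €137.51: furniture, €110.00 or more → 11% → €15.1261
Phone case €19.61: everything else → 6.5% → €1.27465
Area rug (5x8) €381.38: furniture, €110.00 or more → 11% → €41.9518
Mechanical keyboard €86.48: electronics → 9.75% → €8.4318
Antacid chews €7.51: nonprescription drugs → 0% → €0.00
Desk lamp €54.31: furniture, under €110.00 → 0% → €0.00
Subtotal = €686.80; unrounded tax = €66.78435 → €66.78; total due = €753.58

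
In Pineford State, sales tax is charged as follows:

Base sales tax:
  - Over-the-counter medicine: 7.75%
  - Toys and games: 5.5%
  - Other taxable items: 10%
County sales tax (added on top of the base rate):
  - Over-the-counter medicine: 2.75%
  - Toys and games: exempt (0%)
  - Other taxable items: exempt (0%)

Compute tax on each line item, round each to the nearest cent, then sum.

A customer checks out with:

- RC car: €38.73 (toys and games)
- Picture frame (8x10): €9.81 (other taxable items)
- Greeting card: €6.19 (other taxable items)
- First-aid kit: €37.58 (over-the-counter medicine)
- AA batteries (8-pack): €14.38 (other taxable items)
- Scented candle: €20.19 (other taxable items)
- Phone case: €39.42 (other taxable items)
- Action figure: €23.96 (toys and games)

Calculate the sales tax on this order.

€16.40

RC car €38.73: toys and games → 5.5% + 0% county = 5.5% → €2.13
Picture frame (8x10) €9.81: other taxable items → 10% + 0% county = 10% → €0.98
Greeting card €6.19: other taxable items → 10% + 0% county = 10% → €0.62
First-aid kit €37.58: over-the-counter medicine → 7.75% + 2.75% county = 10.5% → €3.95
AA batteries (8-pack) €14.38: other taxable items → 10% + 0% county = 10% → €1.44
Scented candle €20.19: other taxable items → 10% + 0% county = 10% → €2.02
Phone case €39.42: other taxable items → 10% + 0% county = 10% → €3.94
Action figure €23.96: toys and games → 5.5% + 0% county = 5.5% → €1.32
Total tax = €2.13 + €0.98 + €0.62 + €3.95 + €1.44 + €2.02 + €3.94 + €1.32 = €16.40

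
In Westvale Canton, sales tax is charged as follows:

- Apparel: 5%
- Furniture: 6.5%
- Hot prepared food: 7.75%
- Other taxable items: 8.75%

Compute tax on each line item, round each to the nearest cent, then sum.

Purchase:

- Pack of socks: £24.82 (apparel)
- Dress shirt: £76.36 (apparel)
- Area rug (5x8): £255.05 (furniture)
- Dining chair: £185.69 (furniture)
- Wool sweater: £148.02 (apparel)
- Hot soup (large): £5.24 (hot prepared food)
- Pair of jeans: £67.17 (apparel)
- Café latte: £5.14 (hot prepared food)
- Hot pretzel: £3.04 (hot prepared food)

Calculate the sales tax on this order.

Pack of socks £24.82: apparel → 5% → £1.24
Dress shirt £76.36: apparel → 5% → £3.82
Area rug (5x8) £255.05: furniture → 6.5% → £16.58
Dining chair £185.69: furniture → 6.5% → £12.07
Wool sweater £148.02: apparel → 5% → £7.40
Hot soup (large) £5.24: hot prepared food → 7.75% → £0.41
Pair of jeans £67.17: apparel → 5% → £3.36
Café latte £5.14: hot prepared food → 7.75% → £0.40
Hot pretzel £3.04: hot prepared food → 7.75% → £0.24
Total tax = £1.24 + £3.82 + £16.58 + £12.07 + £7.40 + £0.41 + £3.36 + £0.40 + £0.24 = £45.52

£45.52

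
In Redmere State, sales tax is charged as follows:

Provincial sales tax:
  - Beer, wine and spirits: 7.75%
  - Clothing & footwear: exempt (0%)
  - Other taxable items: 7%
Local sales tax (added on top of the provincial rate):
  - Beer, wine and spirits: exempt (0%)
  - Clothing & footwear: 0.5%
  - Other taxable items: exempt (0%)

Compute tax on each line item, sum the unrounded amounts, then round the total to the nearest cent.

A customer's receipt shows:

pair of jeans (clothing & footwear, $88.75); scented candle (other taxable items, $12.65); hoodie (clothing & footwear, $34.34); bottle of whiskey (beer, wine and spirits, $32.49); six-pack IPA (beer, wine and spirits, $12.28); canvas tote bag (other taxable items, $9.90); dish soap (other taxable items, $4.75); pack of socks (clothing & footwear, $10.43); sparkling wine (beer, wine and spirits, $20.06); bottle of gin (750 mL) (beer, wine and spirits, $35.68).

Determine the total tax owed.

Pair of jeans $88.75: clothing & footwear → 0% + 0.5% local = 0.5% → $0.44375
Scented candle $12.65: other taxable items → 7% + 0% local = 7% → $0.8855
Hoodie $34.34: clothing & footwear → 0% + 0.5% local = 0.5% → $0.1717
Bottle of whiskey $32.49: beer, wine and spirits → 7.75% + 0% local = 7.75% → $2.517975
Six-pack IPA $12.28: beer, wine and spirits → 7.75% + 0% local = 7.75% → $0.9517
Canvas tote bag $9.90: other taxable items → 7% + 0% local = 7% → $0.693
Dish soap $4.75: other taxable items → 7% + 0% local = 7% → $0.3325
Pack of socks $10.43: clothing & footwear → 0% + 0.5% local = 0.5% → $0.05215
Sparkling wine $20.06: beer, wine and spirits → 7.75% + 0% local = 7.75% → $1.55465
Bottle of gin (750 mL) $35.68: beer, wine and spirits → 7.75% + 0% local = 7.75% → $2.7652
Unrounded tax sum = $10.368125 → $10.37

$10.37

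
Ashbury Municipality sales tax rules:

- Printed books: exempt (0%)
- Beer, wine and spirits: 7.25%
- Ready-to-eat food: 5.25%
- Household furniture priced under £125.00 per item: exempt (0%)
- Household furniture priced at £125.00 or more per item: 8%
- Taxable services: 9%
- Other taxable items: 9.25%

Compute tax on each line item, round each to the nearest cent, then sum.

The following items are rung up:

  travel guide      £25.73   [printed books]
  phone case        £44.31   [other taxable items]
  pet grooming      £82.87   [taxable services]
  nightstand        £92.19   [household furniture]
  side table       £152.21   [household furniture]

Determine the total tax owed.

£23.74

Travel guide £25.73: printed books → 0% → £0.00
Phone case £44.31: other taxable items → 9.25% → £4.10
Pet grooming £82.87: taxable services → 9% → £7.46
Nightstand £92.19: household furniture, under £125.00 → 0% → £0.00
Side table £152.21: household furniture, £125.00 or more → 8% → £12.18
Total tax = £4.10 + £7.46 + £12.18 = £23.74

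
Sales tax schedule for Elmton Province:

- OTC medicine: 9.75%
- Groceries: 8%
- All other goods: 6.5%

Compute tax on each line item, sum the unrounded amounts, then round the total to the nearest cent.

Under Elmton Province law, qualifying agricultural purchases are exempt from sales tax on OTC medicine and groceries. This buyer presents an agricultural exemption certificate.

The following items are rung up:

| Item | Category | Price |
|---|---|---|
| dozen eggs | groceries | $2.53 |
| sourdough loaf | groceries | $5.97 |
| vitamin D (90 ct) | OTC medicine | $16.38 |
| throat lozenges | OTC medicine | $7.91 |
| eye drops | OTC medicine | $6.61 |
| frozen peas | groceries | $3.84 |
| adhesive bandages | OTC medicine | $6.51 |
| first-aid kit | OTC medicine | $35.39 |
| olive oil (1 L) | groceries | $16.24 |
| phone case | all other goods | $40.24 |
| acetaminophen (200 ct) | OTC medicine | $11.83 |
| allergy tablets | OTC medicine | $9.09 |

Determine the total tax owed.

$2.62

Dozen eggs $2.53: groceries, buyer-exempt → 0% → $0.00
Sourdough loaf $5.97: groceries, buyer-exempt → 0% → $0.00
Vitamin D (90 ct) $16.38: OTC medicine, buyer-exempt → 0% → $0.00
Throat lozenges $7.91: OTC medicine, buyer-exempt → 0% → $0.00
Eye drops $6.61: OTC medicine, buyer-exempt → 0% → $0.00
Frozen peas $3.84: groceries, buyer-exempt → 0% → $0.00
Adhesive bandages $6.51: OTC medicine, buyer-exempt → 0% → $0.00
First-aid kit $35.39: OTC medicine, buyer-exempt → 0% → $0.00
Olive oil (1 L) $16.24: groceries, buyer-exempt → 0% → $0.00
Phone case $40.24: all other goods → 6.5% → $2.6156
Acetaminophen (200 ct) $11.83: OTC medicine, buyer-exempt → 0% → $0.00
Allergy tablets $9.09: OTC medicine, buyer-exempt → 0% → $0.00
Unrounded tax sum = $2.6156 → $2.62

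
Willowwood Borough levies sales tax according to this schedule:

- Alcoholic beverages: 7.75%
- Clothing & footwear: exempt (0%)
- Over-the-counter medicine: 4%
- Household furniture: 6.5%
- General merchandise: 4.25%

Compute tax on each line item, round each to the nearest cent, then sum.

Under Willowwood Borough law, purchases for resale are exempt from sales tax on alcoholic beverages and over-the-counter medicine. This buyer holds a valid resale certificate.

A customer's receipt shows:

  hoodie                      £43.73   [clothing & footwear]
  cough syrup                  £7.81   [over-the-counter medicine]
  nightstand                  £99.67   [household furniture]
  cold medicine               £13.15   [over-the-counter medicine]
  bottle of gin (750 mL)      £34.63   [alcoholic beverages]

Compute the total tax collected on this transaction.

Hoodie £43.73: clothing & footwear → 0% → £0.00
Cough syrup £7.81: over-the-counter medicine, buyer-exempt → 0% → £0.00
Nightstand £99.67: household furniture → 6.5% → £6.48
Cold medicine £13.15: over-the-counter medicine, buyer-exempt → 0% → £0.00
Bottle of gin (750 mL) £34.63: alcoholic beverages, buyer-exempt → 0% → £0.00
Total tax = £6.48

£6.48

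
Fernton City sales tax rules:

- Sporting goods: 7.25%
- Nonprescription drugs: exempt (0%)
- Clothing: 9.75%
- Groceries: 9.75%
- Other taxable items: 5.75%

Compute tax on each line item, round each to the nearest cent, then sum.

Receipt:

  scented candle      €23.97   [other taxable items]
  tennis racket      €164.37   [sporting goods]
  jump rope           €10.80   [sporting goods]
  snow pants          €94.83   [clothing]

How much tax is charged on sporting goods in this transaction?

€12.70

Tennis racket €164.37: sporting goods → 7.25% → €11.92
Jump rope €10.80: sporting goods → 7.25% → €0.78
Tax on sporting goods = €11.92 + €0.78 = €12.70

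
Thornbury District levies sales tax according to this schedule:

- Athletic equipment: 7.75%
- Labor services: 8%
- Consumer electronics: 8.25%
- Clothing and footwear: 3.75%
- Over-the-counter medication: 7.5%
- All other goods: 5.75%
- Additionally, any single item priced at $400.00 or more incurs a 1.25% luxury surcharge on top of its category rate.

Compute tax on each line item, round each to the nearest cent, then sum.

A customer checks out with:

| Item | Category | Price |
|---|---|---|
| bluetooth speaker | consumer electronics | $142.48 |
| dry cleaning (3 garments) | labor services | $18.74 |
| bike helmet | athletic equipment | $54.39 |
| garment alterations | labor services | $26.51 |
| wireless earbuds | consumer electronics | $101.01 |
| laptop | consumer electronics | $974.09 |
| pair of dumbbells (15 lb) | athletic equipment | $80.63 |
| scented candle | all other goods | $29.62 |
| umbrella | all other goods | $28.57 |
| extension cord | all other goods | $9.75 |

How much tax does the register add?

$130.61

Bluetooth speaker $142.48: consumer electronics → 8.25% → $11.75
Dry cleaning (3 garments) $18.74: labor services → 8% → $1.50
Bike helmet $54.39: athletic equipment → 7.75% → $4.22
Garment alterations $26.51: labor services → 8% → $2.12
Wireless earbuds $101.01: consumer electronics → 8.25% → $8.33
Laptop $974.09: consumer electronics → 8.25% + 1.25% surcharge = 9.5% → $92.54
Pair of dumbbells (15 lb) $80.63: athletic equipment → 7.75% → $6.25
Scented candle $29.62: all other goods → 5.75% → $1.70
Umbrella $28.57: all other goods → 5.75% → $1.64
Extension cord $9.75: all other goods → 5.75% → $0.56
Total tax = $11.75 + $1.50 + $4.22 + $2.12 + $8.33 + $92.54 + $6.25 + $1.70 + $1.64 + $0.56 = $130.61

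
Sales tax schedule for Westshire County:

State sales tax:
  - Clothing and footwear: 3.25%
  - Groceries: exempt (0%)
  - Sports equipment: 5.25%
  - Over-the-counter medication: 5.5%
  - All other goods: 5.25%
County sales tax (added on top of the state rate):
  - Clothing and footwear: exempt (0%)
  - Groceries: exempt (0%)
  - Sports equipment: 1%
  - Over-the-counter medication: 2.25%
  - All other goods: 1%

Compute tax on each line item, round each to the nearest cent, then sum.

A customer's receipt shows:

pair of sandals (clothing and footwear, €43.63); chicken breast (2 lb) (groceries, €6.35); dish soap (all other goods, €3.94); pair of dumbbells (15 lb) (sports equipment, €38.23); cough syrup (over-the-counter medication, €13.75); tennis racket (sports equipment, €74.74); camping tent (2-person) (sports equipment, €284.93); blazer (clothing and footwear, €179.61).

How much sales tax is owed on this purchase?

€33.45

Pair of sandals €43.63: clothing and footwear → 3.25% + 0% county = 3.25% → €1.42
Chicken breast (2 lb) €6.35: groceries → 0% + 0% county = 0% → €0.00
Dish soap €3.94: all other goods → 5.25% + 1% county = 6.25% → €0.25
Pair of dumbbells (15 lb) €38.23: sports equipment → 5.25% + 1% county = 6.25% → €2.39
Cough syrup €13.75: over-the-counter medication → 5.5% + 2.25% county = 7.75% → €1.07
Tennis racket €74.74: sports equipment → 5.25% + 1% county = 6.25% → €4.67
Camping tent (2-person) €284.93: sports equipment → 5.25% + 1% county = 6.25% → €17.81
Blazer €179.61: clothing and footwear → 3.25% + 0% county = 3.25% → €5.84
Total tax = €1.42 + €0.25 + €2.39 + €1.07 + €4.67 + €17.81 + €5.84 = €33.45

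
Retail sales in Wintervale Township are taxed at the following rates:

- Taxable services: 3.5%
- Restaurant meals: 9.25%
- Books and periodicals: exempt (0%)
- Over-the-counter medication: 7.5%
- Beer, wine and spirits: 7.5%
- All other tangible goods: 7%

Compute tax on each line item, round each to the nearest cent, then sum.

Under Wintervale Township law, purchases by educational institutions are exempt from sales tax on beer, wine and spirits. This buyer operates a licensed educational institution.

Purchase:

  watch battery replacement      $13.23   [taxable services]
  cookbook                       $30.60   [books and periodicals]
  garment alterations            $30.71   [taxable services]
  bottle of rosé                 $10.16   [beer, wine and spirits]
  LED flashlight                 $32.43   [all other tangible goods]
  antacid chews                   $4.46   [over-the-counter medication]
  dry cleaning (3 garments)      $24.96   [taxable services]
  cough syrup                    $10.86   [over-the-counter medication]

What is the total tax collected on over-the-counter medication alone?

$1.14

Antacid chews $4.46: over-the-counter medication → 7.5% → $0.33
Cough syrup $10.86: over-the-counter medication → 7.5% → $0.81
Tax on over-the-counter medication = $0.33 + $0.81 = $1.14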